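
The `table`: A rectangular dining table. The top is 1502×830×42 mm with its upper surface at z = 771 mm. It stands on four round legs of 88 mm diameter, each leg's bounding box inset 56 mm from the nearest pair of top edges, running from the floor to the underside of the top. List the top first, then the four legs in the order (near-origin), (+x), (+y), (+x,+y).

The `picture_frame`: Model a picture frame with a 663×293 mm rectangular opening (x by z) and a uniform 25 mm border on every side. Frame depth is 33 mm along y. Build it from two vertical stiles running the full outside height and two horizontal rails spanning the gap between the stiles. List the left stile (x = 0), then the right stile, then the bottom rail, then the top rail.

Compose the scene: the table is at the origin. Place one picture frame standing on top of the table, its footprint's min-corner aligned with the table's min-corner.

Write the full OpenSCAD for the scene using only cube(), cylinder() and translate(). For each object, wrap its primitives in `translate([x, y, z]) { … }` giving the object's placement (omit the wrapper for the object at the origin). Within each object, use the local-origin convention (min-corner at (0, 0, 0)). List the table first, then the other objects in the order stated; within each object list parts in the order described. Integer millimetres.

translate([0, 0, 729]) cube([1502, 830, 42]);
translate([100, 100, 0]) cylinder(h = 729, r = 44);
translate([1402, 100, 0]) cylinder(h = 729, r = 44);
translate([100, 730, 0]) cylinder(h = 729, r = 44);
translate([1402, 730, 0]) cylinder(h = 729, r = 44);
translate([0, 0, 771]) {
  cube([25, 33, 343]);
  translate([688, 0, 0]) cube([25, 33, 343]);
  translate([25, 0, 0]) cube([663, 33, 25]);
  translate([25, 0, 318]) cube([663, 33, 25]);
}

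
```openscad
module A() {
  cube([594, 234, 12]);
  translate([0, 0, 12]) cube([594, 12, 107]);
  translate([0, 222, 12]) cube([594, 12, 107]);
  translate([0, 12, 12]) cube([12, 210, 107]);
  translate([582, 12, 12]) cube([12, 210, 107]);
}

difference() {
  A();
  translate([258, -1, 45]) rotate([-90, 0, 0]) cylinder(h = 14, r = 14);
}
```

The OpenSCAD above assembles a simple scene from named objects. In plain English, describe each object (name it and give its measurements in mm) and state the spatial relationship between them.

A is an open storage box with external size 594×234×119 mm and wall thickness 12 mm (the base is also 12 mm thick). The base covers the whole footprint; the four walls stand on the base, with the y-facing walls full-width and the x-facing walls fitting between their inner faces.

The open box has a circular hole of radius 14 mm through its front wall, centred at (x = 258, z = 45).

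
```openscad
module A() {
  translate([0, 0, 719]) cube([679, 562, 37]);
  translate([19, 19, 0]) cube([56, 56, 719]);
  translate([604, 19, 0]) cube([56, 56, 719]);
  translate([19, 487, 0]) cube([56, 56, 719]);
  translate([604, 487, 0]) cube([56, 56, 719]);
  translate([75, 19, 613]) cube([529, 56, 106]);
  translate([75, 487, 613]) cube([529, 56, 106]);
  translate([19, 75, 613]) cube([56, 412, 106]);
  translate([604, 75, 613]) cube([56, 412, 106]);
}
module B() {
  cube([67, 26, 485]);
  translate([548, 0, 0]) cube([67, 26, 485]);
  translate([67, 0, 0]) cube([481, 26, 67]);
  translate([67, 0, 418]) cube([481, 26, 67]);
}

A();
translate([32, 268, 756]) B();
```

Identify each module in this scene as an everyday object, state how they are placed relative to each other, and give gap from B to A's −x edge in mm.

A is a table. B is a picture frame. The picture frame is on top of the table, centred. The gap from the picture frame to the table's −x edge is 32 mm.

The picture frame's min-x is at 32; the table's min-x is 0; gap = 32 mm.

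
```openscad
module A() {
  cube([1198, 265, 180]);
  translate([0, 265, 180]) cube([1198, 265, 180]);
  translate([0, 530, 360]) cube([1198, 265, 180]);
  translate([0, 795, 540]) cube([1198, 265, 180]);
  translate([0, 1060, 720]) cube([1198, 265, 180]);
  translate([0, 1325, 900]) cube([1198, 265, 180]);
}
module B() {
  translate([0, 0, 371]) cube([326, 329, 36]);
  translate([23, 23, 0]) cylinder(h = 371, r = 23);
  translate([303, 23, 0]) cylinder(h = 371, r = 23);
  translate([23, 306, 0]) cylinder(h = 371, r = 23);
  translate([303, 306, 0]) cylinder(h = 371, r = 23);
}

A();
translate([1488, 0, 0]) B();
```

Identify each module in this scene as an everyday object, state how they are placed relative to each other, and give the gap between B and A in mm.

The stool's nearest face is 290 mm from the staircase's +x face.

A is a staircase. B is a stool. The stool is on the floor beside the staircase on its +x side. The gap between the stool and the staircase is 290 mm.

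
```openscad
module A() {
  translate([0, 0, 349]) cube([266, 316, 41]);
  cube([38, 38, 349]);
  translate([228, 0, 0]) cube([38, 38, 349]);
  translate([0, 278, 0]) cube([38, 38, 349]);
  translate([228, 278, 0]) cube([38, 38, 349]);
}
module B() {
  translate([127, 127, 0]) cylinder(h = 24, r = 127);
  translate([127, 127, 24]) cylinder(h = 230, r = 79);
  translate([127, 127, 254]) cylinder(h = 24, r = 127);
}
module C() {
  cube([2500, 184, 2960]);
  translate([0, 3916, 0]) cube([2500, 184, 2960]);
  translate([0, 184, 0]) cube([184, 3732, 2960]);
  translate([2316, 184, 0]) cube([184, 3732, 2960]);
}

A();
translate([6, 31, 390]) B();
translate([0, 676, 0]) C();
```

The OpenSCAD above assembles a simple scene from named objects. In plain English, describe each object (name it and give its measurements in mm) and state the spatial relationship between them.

A is a four-legged stool. The seat is 266×316 mm, 41 mm thick, top at z = 390 mm. It stands on four square legs, each 38×38 mm in cross-section, from z = 0 to the seat underside, each flush with a corner of the seat.

B is a spool: two coaxial disc flanges of radius 127 mm and thickness 24 mm, joined by a core cylinder of radius 79 mm and height 230 mm. The lower flange rests on z = 0 and the three cylinders share a vertical axis.

C is a box-shaped house frame (walls only): outside footprint 2500×4100 mm, wall height 2960 mm, wall thickness 184 mm. The two y-facing walls run the full x-width; the two x-facing walls fit between the inner faces of the y-facing walls.

The spool is on top of the stool, centred. The house frame is on the floor beside the stool on its +y side.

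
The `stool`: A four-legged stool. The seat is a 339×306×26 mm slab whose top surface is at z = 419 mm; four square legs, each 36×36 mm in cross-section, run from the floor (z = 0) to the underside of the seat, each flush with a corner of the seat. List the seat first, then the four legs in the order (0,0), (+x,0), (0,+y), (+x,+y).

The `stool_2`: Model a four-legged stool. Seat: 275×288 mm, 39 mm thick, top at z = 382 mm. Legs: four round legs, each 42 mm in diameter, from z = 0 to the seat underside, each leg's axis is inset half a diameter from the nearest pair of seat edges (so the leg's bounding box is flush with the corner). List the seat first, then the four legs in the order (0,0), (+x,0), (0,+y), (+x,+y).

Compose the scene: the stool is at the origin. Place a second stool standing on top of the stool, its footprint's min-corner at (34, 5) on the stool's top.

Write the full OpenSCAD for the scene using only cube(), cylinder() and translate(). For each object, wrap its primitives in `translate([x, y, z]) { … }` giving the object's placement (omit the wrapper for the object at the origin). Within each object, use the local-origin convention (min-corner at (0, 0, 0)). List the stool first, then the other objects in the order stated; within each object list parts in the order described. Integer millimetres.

translate([0, 0, 393]) cube([339, 306, 26]);
cube([36, 36, 393]);
translate([303, 0, 0]) cube([36, 36, 393]);
translate([0, 270, 0]) cube([36, 36, 393]);
translate([303, 270, 0]) cube([36, 36, 393]);
translate([34, 5, 419]) {
  translate([0, 0, 343]) cube([275, 288, 39]);
  translate([21, 21, 0]) cylinder(h = 343, r = 21);
  translate([254, 21, 0]) cylinder(h = 343, r = 21);
  translate([21, 267, 0]) cylinder(h = 343, r = 21);
  translate([254, 267, 0]) cylinder(h = 343, r = 21);
}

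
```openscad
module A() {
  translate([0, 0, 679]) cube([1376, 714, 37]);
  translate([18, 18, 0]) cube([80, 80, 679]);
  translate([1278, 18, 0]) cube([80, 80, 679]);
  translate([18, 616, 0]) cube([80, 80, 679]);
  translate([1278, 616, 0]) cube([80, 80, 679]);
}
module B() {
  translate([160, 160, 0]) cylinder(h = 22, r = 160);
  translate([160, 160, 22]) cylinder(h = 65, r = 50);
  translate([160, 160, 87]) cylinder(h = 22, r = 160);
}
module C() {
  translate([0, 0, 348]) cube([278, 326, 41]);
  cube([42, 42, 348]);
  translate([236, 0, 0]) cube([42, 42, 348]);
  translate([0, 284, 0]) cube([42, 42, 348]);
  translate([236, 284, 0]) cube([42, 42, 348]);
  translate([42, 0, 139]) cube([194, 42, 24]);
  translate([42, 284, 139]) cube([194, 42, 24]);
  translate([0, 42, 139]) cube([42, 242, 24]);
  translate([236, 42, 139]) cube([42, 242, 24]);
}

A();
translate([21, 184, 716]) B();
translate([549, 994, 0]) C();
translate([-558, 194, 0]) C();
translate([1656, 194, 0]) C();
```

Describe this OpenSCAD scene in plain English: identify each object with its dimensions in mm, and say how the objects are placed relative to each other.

A is a rectangular dining table. The top is 1376×714×37 mm with its upper surface at z = 716 mm. It stands on four 80×80 mm square legs, each inset 18 mm from the nearest pair of top edges, running from the floor to the underside of the top.

B is a spool: two coaxial disc flanges of radius 160 mm and thickness 22 mm, joined by a core cylinder of radius 50 mm and height 65 mm. The lower flange rests on z = 0 and the three cylinders share a vertical axis.

C is a simple wooden stool: a rectangular seat 278 mm (x) by 326 mm (y), 41 mm thick, top face at z = 389 mm, on four square legs, each 42×42 mm in cross-section. The legs rest on z = 0, each flush with a corner of the seat. Four stretchers, 42 mm wide and 24 mm tall, connect adjacent legs with their undersides at z = 139 mm, each running between the inner faces of the legs it joins and aligned with the legs' outer faces on the other axis.

The spool is on top of the table. Three stools sit around the table at the +y, −x, +x sides.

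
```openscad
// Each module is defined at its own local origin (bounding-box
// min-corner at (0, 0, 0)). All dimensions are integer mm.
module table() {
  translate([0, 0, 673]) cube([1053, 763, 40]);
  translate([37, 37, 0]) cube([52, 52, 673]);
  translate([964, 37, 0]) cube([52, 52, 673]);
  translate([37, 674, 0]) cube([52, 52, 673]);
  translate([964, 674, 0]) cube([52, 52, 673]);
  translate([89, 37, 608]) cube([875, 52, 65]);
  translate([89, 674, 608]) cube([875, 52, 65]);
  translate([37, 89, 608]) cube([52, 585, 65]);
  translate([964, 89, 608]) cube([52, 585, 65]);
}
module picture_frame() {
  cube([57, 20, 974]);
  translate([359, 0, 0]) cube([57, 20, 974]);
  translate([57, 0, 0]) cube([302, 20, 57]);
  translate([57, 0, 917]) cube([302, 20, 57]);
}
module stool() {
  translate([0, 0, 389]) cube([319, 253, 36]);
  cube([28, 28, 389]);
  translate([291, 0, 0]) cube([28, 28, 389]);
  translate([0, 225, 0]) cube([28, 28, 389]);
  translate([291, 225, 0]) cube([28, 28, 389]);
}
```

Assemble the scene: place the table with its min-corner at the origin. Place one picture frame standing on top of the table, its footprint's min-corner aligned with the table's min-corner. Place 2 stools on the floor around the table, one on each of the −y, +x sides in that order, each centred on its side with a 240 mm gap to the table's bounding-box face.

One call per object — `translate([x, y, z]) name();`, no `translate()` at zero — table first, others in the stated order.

table();
translate([0, 0, 713]) picture_frame();
translate([367, -493, 0]) stool();
translate([1293, 255, 0]) stool();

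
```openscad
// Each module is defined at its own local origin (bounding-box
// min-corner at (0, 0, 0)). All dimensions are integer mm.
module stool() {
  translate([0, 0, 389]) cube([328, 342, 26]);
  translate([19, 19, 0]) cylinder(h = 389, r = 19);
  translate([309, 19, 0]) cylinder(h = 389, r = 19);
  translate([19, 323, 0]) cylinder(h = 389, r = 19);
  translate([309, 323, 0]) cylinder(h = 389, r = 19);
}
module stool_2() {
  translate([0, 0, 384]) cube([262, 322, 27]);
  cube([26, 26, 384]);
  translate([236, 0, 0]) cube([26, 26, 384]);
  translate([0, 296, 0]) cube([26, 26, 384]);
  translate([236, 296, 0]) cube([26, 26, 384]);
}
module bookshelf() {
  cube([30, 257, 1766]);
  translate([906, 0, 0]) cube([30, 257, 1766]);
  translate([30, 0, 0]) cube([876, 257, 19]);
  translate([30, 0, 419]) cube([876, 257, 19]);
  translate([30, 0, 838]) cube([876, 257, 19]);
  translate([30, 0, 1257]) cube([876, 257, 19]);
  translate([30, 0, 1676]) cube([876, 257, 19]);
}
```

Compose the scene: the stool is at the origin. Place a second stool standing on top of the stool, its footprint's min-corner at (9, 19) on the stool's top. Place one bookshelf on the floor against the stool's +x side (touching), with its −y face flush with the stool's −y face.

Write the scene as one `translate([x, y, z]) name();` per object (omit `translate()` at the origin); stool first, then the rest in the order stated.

stool();
translate([9, 19, 415]) stool_2();
translate([328, 0, 0]) bookshelf();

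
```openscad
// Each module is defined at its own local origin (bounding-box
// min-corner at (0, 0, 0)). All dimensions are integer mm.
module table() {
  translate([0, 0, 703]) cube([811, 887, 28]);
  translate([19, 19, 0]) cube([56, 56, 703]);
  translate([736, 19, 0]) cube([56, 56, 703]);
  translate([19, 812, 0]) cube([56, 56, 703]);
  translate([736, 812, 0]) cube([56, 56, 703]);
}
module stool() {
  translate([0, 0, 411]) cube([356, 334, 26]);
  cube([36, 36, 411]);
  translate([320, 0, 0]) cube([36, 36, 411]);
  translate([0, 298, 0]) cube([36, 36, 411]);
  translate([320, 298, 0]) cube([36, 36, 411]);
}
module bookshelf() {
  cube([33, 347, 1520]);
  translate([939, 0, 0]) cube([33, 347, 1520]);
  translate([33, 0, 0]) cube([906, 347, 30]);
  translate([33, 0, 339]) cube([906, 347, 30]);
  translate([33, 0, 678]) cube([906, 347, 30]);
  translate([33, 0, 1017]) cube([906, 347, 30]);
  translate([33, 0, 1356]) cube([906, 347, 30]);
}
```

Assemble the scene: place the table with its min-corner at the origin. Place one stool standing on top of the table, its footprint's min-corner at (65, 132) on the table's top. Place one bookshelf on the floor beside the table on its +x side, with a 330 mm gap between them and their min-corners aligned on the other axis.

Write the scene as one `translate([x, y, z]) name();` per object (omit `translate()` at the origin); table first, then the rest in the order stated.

table();
translate([65, 132, 731]) stool();
translate([1141, 0, 0]) bookshelf();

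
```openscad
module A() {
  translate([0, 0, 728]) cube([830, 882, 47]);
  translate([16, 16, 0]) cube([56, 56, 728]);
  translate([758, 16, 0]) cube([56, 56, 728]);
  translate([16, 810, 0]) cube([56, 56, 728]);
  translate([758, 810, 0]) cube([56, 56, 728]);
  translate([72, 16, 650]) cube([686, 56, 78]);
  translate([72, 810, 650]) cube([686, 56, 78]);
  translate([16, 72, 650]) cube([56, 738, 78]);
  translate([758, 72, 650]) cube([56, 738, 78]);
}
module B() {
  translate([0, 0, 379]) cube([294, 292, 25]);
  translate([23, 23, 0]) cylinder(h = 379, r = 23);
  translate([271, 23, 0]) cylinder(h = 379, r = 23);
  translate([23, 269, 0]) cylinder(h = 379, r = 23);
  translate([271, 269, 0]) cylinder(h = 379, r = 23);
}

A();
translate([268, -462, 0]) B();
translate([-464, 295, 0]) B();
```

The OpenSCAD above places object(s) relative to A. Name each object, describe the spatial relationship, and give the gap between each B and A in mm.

A is a table. B is a stool. Two stools sit around the table at the −y, −x sides. The gap between each stool and the table is 170 mm.

Each stool's nearest face is 170 mm from the table's bounding box.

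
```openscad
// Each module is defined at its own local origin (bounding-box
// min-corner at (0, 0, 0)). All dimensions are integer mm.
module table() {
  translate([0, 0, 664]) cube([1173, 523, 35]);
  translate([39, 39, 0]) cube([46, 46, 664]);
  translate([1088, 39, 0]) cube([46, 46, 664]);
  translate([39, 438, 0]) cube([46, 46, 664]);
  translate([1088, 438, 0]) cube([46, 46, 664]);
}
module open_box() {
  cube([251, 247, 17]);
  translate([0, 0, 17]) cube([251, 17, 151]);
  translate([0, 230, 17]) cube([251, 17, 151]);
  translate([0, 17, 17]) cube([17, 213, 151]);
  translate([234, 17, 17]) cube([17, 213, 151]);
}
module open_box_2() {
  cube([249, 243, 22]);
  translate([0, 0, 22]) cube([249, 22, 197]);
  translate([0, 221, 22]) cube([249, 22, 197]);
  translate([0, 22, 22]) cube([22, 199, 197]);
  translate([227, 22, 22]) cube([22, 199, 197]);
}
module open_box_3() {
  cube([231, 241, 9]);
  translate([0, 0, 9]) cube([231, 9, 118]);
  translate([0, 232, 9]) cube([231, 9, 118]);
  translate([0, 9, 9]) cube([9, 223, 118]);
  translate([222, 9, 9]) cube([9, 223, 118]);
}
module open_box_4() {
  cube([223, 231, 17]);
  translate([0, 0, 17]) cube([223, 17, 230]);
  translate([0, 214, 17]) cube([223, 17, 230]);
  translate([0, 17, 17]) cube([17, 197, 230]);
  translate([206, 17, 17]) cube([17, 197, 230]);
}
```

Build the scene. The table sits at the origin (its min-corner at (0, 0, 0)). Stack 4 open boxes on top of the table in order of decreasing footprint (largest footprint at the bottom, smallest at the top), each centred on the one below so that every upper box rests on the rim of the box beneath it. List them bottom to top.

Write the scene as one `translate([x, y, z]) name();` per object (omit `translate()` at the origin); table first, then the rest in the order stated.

table();
translate([461, 138, 699]) open_box();
translate([462, 140, 867]) open_box_2();
translate([471, 141, 1086]) open_box_3();
translate([475, 146, 1213]) open_box_4();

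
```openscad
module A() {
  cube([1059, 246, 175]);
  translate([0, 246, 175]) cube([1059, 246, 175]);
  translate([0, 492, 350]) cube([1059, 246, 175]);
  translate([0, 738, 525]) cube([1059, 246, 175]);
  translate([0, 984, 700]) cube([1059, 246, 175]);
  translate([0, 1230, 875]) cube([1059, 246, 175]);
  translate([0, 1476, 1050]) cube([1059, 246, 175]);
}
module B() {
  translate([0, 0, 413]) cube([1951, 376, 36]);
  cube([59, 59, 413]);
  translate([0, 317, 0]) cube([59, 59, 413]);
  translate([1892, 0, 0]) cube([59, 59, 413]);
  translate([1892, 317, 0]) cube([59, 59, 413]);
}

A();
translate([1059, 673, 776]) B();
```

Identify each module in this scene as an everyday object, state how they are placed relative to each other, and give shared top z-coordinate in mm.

Both tops at z = 1225 mm.

A is a staircase. B is a bench. The bench is beside the staircase with their tops flush at z = 1225. The shared top z-coordinate is 1225 mm.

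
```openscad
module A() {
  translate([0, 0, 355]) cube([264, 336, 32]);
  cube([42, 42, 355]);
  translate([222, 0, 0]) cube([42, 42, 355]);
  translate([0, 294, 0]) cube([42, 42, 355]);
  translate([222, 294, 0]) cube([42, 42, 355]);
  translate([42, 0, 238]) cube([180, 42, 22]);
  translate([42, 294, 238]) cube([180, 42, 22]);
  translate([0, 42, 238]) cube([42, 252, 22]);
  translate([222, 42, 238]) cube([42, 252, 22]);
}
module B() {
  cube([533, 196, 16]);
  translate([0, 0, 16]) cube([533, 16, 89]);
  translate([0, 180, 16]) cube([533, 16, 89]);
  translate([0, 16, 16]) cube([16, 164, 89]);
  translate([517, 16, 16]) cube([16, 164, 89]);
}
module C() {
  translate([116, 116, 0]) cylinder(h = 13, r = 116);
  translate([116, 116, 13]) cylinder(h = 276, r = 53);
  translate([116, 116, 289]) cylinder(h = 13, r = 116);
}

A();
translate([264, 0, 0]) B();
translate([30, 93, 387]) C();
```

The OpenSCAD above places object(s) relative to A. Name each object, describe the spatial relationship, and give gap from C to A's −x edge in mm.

A is a stool. B is an open box. C is a spool. The open box is against the stool's +x side, with their −y faces flush. The spool is on top of the stool. The gap from the spool to the stool's −x edge is 30 mm.

The spool's min-x is at 30; the stool's min-x is 0; gap = 30 mm.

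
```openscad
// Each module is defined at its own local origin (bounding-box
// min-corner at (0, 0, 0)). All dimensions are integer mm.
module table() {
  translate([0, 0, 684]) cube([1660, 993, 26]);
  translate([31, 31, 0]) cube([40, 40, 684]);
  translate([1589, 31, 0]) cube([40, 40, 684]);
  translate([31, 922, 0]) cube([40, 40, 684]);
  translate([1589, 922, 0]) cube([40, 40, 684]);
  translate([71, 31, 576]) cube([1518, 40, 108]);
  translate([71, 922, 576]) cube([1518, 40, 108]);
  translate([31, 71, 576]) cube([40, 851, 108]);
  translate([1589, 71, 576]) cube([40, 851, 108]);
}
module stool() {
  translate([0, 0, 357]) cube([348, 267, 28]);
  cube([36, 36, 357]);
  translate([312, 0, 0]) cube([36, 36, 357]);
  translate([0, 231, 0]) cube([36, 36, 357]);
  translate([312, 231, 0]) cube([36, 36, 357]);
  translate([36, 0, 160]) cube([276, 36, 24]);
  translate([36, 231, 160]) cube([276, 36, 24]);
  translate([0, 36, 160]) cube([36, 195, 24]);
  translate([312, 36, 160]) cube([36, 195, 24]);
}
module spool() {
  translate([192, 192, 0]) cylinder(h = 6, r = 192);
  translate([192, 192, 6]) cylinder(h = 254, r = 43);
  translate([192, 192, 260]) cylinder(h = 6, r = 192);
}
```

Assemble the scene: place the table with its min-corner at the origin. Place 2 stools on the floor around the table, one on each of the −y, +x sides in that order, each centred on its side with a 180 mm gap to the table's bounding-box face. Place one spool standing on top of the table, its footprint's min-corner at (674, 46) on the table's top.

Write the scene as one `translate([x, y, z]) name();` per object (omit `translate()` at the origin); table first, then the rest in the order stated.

table();
translate([656, -447, 0]) stool();
translate([1840, 363, 0]) stool();
translate([674, 46, 710]) spool();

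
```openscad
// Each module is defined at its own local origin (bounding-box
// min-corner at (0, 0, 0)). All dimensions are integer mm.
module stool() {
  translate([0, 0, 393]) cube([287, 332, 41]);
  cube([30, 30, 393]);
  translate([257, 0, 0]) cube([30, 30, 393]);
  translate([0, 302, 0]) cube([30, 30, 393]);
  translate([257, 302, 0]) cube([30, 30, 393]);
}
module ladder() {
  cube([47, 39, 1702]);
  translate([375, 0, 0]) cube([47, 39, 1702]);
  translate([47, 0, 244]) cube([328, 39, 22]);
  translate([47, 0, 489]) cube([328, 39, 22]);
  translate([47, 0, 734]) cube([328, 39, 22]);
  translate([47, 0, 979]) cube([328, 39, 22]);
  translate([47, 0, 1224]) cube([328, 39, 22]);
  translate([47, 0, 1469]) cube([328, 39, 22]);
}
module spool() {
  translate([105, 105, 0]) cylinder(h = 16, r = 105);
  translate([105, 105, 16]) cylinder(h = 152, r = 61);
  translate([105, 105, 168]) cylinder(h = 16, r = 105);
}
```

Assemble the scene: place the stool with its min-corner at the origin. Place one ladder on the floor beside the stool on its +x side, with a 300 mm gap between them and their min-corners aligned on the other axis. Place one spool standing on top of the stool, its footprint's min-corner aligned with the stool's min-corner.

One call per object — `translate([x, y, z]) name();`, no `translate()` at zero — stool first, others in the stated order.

stool();
translate([587, 0, 0]) ladder();
translate([0, 0, 434]) spool();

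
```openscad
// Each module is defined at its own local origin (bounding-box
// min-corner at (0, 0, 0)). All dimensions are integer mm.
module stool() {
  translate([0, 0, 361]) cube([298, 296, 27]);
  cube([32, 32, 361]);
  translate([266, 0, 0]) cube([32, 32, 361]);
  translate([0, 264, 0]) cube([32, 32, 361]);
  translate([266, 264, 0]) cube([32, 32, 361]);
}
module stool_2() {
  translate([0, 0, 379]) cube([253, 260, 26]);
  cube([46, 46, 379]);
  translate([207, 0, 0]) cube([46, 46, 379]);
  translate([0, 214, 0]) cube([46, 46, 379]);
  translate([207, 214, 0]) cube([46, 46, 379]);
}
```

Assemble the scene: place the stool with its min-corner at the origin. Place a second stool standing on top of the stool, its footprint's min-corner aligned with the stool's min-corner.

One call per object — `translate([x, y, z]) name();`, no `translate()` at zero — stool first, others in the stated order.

stool();
translate([0, 0, 388]) stool_2();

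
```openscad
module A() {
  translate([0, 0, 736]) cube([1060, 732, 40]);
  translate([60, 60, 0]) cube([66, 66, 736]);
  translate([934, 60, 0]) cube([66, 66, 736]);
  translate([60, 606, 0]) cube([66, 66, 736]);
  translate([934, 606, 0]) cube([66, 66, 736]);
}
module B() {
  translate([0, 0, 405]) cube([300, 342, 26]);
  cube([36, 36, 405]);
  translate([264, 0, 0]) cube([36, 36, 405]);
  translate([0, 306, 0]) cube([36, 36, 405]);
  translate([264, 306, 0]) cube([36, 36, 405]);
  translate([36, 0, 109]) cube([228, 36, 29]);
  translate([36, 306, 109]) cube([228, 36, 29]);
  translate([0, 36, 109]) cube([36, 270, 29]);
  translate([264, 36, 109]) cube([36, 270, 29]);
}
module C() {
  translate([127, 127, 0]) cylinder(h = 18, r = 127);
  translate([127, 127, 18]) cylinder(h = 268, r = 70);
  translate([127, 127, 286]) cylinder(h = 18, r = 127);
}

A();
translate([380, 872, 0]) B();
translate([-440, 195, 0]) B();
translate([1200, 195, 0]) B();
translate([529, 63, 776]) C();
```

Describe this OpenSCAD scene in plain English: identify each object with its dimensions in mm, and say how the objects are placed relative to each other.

A is a table: top 1060 mm (x) × 732 mm (y), 40 mm thick, upper face at z = 776 mm, on four 66×66 mm square legs, each inset 60 mm from the nearest pair of top edges, running from z = 0 to the bottom of the top.

B is a four-legged stool. The seat is 300×342 mm, 26 mm thick, top at z = 431 mm. It stands on four square legs, each 36×36 mm in cross-section, from z = 0 to the seat underside, each flush with a corner of the seat. Four stretchers, 36 mm wide and 29 mm tall, connect adjacent legs with their undersides at z = 109 mm, each running between the inner faces of the legs it joins and aligned with the legs' outer faces on the other axis.

C is a spool: two coaxial disc flanges of radius 127 mm and thickness 18 mm, joined by a core cylinder of radius 70 mm and height 268 mm. The lower flange rests on z = 0 and the three cylinders share a vertical axis.

Three stools sit around the table at the +y, −x, +x sides. The spool is on top of the table.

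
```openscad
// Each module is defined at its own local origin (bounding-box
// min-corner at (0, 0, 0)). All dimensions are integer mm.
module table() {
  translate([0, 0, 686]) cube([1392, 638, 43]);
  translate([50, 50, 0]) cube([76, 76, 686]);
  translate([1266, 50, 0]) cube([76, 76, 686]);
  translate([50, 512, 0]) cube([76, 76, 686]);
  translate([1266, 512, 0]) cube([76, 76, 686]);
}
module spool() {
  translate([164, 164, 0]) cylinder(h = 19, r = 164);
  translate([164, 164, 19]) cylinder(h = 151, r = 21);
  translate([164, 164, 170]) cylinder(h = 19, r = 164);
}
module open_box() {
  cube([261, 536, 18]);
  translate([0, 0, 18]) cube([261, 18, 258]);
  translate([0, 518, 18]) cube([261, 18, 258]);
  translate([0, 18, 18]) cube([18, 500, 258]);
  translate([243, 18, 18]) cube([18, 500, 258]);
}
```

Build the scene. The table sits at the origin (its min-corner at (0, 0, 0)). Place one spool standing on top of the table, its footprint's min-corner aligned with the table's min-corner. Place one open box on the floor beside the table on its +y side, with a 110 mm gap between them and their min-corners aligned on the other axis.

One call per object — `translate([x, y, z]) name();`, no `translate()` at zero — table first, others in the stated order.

table();
translate([0, 0, 729]) spool();
translate([0, 748, 0]) open_box();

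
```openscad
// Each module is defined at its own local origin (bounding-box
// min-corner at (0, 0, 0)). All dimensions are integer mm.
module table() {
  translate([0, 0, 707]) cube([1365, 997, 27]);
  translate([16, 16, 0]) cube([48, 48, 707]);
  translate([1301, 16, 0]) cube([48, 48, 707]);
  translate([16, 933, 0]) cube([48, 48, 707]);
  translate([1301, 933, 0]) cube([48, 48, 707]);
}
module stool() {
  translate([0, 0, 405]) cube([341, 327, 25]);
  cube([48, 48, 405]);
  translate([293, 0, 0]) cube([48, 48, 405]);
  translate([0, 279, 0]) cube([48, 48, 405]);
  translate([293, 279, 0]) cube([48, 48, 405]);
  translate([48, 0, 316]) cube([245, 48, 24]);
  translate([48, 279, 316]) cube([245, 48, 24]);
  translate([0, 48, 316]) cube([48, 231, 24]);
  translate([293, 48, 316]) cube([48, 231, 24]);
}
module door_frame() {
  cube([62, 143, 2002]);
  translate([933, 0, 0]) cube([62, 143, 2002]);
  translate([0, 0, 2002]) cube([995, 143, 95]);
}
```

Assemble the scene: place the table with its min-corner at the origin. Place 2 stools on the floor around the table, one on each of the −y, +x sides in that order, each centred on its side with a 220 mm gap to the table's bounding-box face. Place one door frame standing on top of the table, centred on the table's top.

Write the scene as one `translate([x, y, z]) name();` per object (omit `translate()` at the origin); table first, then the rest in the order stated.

table();
translate([512, -547, 0]) stool();
translate([1585, 335, 0]) stool();
translate([185, 427, 734]) door_frame();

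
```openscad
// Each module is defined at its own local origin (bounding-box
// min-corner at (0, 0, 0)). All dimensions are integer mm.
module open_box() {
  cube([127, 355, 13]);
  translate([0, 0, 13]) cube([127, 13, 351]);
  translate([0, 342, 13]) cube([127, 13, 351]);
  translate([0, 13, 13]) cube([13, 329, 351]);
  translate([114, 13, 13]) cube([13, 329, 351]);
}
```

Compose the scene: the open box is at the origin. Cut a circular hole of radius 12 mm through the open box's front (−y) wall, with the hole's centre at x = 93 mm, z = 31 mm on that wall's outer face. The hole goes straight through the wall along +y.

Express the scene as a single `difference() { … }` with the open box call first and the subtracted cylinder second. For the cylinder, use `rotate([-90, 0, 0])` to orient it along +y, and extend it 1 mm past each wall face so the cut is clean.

difference() {
  open_box();
  translate([93, -1, 31]) rotate([-90, 0, 0]) cylinder(h = 15, r = 12);
}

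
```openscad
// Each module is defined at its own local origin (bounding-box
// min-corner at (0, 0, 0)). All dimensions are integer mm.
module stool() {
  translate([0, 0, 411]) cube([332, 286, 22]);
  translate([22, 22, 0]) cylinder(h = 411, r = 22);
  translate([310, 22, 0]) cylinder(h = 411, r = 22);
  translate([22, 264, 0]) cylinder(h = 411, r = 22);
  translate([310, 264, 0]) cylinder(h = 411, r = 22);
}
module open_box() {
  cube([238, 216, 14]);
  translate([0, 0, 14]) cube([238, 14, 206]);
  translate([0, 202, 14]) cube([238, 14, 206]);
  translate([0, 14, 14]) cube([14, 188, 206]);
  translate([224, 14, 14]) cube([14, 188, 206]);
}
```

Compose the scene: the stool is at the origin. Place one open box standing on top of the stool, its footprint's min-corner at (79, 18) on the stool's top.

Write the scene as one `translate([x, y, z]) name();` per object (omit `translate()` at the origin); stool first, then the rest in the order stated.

stool();
translate([79, 18, 433]) open_box();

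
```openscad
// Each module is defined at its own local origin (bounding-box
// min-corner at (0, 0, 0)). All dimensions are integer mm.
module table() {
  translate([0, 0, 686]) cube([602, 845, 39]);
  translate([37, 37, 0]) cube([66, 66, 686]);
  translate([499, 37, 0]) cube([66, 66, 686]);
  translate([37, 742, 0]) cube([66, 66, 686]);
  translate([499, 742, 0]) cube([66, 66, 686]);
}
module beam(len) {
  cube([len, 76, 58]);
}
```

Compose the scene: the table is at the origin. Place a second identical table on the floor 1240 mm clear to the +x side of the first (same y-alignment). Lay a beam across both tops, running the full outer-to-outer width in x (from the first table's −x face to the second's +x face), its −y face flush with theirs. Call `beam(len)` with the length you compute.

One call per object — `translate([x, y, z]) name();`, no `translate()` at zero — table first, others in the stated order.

table();
translate([1842, 0, 0]) table();
translate([0, 0, 725]) beam(2444);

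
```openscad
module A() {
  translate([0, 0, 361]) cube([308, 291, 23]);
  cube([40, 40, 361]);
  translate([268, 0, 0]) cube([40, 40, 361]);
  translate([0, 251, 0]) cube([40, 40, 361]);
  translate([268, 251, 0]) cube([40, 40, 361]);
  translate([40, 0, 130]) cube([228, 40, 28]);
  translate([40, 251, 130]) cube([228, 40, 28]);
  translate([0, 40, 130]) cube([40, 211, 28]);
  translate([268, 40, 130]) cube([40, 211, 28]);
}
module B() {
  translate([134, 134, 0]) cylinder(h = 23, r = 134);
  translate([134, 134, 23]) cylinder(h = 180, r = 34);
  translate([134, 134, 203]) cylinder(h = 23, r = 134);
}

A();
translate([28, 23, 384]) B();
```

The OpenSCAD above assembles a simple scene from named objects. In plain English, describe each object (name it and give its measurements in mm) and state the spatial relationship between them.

A is a simple wooden stool: a rectangular seat 308 mm (x) by 291 mm (y), 23 mm thick, top face at z = 384 mm, on four square legs, each 40×40 mm in cross-section. The legs rest on z = 0, each flush with a corner of the seat. Four stretchers, 40 mm wide and 28 mm tall, connect adjacent legs with their undersides at z = 130 mm, each running between the inner faces of the legs it joins and aligned with the legs' outer faces on the other axis.

B is a spool: two coaxial disc flanges of radius 134 mm and thickness 23 mm, joined by a core cylinder of radius 34 mm and height 180 mm. The lower flange rests on z = 0 and the three cylinders share a vertical axis.

The spool is on top of the stool.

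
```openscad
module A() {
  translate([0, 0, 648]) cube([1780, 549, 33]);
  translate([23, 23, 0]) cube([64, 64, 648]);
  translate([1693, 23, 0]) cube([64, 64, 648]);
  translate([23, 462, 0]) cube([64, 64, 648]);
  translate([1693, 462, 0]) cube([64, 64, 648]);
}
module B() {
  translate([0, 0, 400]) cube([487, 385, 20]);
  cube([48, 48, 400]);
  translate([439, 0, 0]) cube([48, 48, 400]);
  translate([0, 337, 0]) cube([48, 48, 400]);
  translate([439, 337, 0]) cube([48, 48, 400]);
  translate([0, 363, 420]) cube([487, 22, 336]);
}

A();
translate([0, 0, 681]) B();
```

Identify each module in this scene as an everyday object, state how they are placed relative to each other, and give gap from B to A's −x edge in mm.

A is a table. B is a chair. The chair is on top of the table. The gap from the chair to the table's −x edge is 0 mm.

The chair's min-x is at 0; the table's min-x is 0; gap = 0 mm.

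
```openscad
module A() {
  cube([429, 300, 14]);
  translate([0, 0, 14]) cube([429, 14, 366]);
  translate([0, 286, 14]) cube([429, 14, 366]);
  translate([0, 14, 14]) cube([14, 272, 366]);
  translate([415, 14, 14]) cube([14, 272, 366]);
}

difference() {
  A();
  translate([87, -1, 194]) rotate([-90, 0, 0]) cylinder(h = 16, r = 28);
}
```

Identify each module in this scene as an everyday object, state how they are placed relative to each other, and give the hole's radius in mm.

The subtracted cylinder has r = 28 mm.

A is an open box. The open box has a circular hole through its front wall. The hole's radius is 28 mm.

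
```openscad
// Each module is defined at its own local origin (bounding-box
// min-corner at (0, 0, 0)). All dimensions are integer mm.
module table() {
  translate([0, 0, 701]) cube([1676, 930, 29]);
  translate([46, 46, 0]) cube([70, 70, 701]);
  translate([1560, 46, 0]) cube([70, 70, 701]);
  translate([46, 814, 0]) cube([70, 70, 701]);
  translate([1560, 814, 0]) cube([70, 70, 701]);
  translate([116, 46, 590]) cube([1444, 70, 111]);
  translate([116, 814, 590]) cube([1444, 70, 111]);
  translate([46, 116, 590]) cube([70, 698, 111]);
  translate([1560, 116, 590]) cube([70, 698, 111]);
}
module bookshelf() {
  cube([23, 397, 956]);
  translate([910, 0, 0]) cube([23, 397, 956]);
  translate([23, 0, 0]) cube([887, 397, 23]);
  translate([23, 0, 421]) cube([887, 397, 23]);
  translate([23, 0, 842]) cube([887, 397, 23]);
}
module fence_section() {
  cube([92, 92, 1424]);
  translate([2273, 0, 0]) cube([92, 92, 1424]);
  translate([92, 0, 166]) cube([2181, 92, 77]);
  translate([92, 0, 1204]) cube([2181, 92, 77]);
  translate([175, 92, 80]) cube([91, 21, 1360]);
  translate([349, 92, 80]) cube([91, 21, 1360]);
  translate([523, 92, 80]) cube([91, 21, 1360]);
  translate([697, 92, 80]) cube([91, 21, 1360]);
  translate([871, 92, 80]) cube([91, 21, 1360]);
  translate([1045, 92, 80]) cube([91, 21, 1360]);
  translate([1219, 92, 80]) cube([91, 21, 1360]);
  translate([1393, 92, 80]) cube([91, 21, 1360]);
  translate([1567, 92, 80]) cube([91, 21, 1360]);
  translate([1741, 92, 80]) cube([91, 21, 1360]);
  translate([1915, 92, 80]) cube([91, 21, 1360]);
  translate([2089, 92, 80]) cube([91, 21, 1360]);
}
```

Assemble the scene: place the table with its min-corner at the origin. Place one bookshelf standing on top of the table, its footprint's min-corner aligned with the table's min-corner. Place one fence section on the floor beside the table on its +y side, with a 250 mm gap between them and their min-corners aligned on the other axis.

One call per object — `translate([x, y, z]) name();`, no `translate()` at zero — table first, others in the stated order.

table();
translate([0, 0, 730]) bookshelf();
translate([0, 1180, 0]) fence_section();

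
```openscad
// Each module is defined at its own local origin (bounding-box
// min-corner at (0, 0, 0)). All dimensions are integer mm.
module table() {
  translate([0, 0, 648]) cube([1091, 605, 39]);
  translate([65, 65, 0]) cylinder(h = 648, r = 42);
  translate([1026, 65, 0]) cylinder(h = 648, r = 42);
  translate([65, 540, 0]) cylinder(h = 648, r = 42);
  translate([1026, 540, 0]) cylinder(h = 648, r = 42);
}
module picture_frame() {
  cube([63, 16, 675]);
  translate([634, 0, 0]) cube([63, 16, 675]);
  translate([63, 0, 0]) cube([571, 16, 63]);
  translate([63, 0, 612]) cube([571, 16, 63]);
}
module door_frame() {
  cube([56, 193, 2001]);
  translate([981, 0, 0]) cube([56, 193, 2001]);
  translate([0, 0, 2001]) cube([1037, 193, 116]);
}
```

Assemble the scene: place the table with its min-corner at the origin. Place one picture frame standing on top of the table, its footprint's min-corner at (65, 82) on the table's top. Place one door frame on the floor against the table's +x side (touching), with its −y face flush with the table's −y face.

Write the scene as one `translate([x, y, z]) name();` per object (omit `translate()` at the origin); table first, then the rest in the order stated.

table();
translate([65, 82, 687]) picture_frame();
translate([1091, 0, 0]) door_frame();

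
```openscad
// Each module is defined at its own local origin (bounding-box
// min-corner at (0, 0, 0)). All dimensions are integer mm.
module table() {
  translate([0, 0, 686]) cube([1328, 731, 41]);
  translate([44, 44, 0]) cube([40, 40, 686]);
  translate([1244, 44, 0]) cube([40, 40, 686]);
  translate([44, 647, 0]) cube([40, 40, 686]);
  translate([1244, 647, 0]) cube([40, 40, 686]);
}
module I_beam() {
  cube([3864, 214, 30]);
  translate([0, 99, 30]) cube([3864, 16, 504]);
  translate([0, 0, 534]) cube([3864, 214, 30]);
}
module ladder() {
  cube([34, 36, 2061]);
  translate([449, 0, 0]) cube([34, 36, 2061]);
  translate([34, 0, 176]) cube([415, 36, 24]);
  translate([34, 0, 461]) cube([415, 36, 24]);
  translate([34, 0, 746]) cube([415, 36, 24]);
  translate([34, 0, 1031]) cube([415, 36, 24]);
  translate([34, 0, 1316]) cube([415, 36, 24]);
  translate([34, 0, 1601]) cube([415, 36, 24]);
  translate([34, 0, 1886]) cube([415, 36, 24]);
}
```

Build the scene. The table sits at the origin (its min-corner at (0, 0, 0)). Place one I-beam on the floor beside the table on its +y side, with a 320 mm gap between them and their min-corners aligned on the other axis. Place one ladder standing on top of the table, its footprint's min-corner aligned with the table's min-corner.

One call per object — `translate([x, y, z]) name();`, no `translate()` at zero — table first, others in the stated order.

table();
translate([0, 1051, 0]) I_beam();
translate([0, 0, 727]) ladder();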